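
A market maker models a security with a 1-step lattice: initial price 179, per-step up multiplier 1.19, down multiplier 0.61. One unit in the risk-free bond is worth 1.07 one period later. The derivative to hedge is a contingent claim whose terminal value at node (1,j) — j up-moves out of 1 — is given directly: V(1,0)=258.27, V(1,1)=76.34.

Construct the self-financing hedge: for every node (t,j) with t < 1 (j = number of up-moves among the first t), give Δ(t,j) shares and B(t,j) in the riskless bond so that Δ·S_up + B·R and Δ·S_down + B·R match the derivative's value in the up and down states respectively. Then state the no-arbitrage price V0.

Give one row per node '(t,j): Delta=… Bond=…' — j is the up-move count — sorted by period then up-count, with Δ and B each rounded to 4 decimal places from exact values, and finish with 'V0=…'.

(0,0): Delta=-1.7524 Bond=420.1964
V0=106.5240

Under the risk-neutral measure, an up-move has probability p* = (R−d)/(u−d) = 0.7931 and values discount at R = 1.07.
At expiry t=1: V(1,0)=258.2700, V(1,1)=76.3400
Node (0,0) S=179.0000: V=(p*·76.3400+(1−p*)·258.2700)/1.07=106.5240; Δ=(76.3400−258.2700)/(213.0100−109.1900)=-1.7524; B=V−Δ·S=420.1964
Each (Δ,B) replicates both successor values, so the strategy is self-financing and V0 is arbitrage-free.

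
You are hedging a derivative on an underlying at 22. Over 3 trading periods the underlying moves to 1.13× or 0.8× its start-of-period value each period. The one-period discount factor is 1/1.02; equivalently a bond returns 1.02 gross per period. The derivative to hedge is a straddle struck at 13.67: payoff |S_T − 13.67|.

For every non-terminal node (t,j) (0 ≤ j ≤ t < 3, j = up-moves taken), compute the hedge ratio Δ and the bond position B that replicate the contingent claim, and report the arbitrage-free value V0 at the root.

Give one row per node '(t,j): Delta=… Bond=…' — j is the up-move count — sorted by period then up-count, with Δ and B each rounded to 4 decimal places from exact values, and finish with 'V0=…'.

(0,0): Delta=0.9292 Bond=-11.1563
(1,0): Delta=0.7292 Bond=-7.8600
(1,1): Delta=1.0000 Bond=-13.1392
(2,0): Delta=-0.0356 Bond=2.7524
(2,1): Delta=1.0000 Bond=-13.4020
(2,2): Delta=1.0000 Bond=-13.4020
V0=9.2864

Since d<R<u, set p* = (R−d)/(u−d) = 0.6667; price each node as the discounted p*-expectation of its children.
Payoff layer (t=3): V(3,0)=2.4060, V(3,1)=2.2404, V(3,2)=8.8034, V(3,3)=18.0737
Node (2,0) S=14.0800: V=(p*·2.2404+(1−p*)·2.4060)/1.02=2.2506; Δ=(2.2404−2.4060)/(15.9104−11.2640)=-0.0356; B=V−Δ·S=2.7524
Node (2,1) S=19.8880: V=(p*·8.8034+(1−p*)·2.2404)/1.02=6.4860; Δ=(8.8034−2.2404)/(22.4734−15.9104)=1.0000; B=V−Δ·S=-13.4020
Node (2,2) S=28.0918: V=(p*·18.0737+(1−p*)·8.8034)/1.02=14.6898; Δ=(18.0737−8.8034)/(31.7437−22.4734)=1.0000; B=V−Δ·S=-13.4020
Node (1,0) S=17.6000: V=(p*·6.4860+(1−p*)·2.2506)/1.02=4.9747; Δ=(6.4860−2.2506)/(19.8880−14.0800)=0.7292; B=V−Δ·S=-7.8600
Node (1,1) S=24.8600: V=(p*·14.6898+(1−p*)·6.4860)/1.02=11.7208; Δ=(14.6898−6.4860)/(28.0918−19.8880)=1.0000; B=V−Δ·S=-13.1392
Node (0,0) S=22.0000: V=(p*·11.7208+(1−p*)·4.9747)/1.02=9.2864; Δ=(11.7208−4.9747)/(24.8600−17.6000)=0.9292; B=V−Δ·S=-11.1563
Check: Δ(0,0)·S0 + B(0,0) = 9.2864 = V0.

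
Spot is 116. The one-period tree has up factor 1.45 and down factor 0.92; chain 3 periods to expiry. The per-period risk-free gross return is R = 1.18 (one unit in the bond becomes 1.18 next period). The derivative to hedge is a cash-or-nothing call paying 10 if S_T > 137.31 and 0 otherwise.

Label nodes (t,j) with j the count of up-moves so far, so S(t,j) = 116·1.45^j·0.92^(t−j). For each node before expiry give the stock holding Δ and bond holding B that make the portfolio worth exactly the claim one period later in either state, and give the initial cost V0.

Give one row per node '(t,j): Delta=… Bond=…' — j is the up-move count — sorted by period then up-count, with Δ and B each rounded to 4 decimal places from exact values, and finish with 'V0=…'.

(0,0): Delta=0.0303 Bond=1.7649
(1,0): Delta=0.0763 Bond=-2.8277
(1,1): Delta=0.0000 Bond=7.1818
(2,0): Delta=0.1922 Bond=-14.7106
(2,1): Delta=0.0000 Bond=8.4746
(2,2): Delta=0.0000 Bond=8.4746
V0=5.2816

Under the risk-neutral measure, an up-move has probability p* = (R−d)/(u−d) = 0.4906 and values discount at R = 1.18.
At expiry t=3: V(3,0)=0.0000, V(3,1)=10.0000, V(3,2)=10.0000, V(3,3)=10.0000
Node (2,0) S=98.1824: V=(p*·10.0000+(1−p*)·0.0000)/1.18=4.1573; Δ=(10.0000−0.0000)/(142.3645−90.3278)=0.1922; B=V−Δ·S=-14.7106
Node (2,1) S=154.7440: V=(p*·10.0000+(1−p*)·10.0000)/1.18=8.4746; Δ=(10.0000−10.0000)/(224.3788−142.3645)=0.0000; B=V−Δ·S=8.4746
Node (2,2) S=243.8900: V=(p*·10.0000+(1−p*)·10.0000)/1.18=8.4746; Δ=(10.0000−10.0000)/(353.6405−224.3788)=0.0000; B=V−Δ·S=8.4746
Node (1,0) S=106.7200: V=(p*·8.4746+(1−p*)·4.1573)/1.18=5.3180; Δ=(8.4746−4.1573)/(154.7440−98.1824)=0.0763; B=V−Δ·S=-2.8277
Node (1,1) S=168.2000: V=(p*·8.4746+(1−p*)·8.4746)/1.18=7.1818; Δ=(8.4746−8.4746)/(243.8900−154.7440)=0.0000; B=V−Δ·S=7.1818
Node (0,0) S=116.0000: V=(p*·7.1818+(1−p*)·5.3180)/1.18=5.2816; Δ=(7.1818−5.3180)/(168.2000−106.7200)=0.0303; B=V−Δ·S=1.7649
Root portfolio cost Δ·116+B reproduces V0=5.2816.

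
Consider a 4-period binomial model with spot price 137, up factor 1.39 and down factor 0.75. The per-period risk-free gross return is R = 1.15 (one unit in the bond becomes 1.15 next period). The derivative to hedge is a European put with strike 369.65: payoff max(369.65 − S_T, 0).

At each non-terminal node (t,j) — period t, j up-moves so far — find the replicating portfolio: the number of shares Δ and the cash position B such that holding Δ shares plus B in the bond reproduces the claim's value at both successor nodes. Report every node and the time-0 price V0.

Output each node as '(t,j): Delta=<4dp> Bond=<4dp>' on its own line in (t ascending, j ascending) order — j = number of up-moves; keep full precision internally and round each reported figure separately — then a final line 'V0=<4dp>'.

(0,0): Delta=-0.7404 Bond=188.1575
(1,0): Delta=-1.0000 Bond=243.0509
(1,1): Delta=-0.6564 Bond=200.3792
(2,0): Delta=-1.0000 Bond=279.5085
(2,1): Delta=-1.0000 Bond=279.5085
(2,2): Delta=-0.5452 Bond=200.9926
(3,0): Delta=-1.0000 Bond=321.4348
(3,1): Delta=-1.0000 Bond=321.4348
(3,2): Delta=-1.0000 Bond=321.4348
(3,3): Delta=-0.3979 Bond=176.9656
V0=86.7172

The replicating-portfolio and risk-neutral prices coincide; use p* = (1.15−0.75)/(1.39−0.75) = 0.6250 for the latter.
Terminal values V(4,·): V(4,0)=326.3023, V(4,1)=289.3123, V(4,2)=220.7575, V(4,3)=93.7026, V(4,4)=0.0000
  t=3,j=0: stock 57.7969 → up 80.3377 (V=289.3123), down 43.3477 (V=326.3023). Price 263.6379; hedge Δ=-1.0000, bond B=321.4348.
  t=3,j=1: stock 107.1169 → up 148.8925 (V=220.7575), down 80.3377 (V=289.3123). Price 214.3179; hedge Δ=-1.0000, bond B=321.4348.
  t=3,j=2: stock 198.5233 → up 275.9474 (V=93.7026), down 148.8925 (V=220.7575). Price 122.9115; hedge Δ=-1.0000, bond B=321.4348.
  t=3,j=3: stock 367.9298 → up 511.4224 (V=0.0000), down 275.9474 (V=93.7026). Price 30.5552; hedge Δ=-0.3979, bond B=176.9656.
  t=2,j=0: stock 77.0625 → up 107.1169 (V=214.3179), down 57.7969 (V=263.6379). Price 202.4460; hedge Δ=-1.0000, bond B=279.5085.
  t=2,j=1: stock 142.8225 → up 198.5233 (V=122.9115), down 107.1169 (V=214.3179). Price 136.6860; hedge Δ=-1.0000, bond B=279.5085.
  t=2,j=2: stock 264.6977 → up 367.9298 (V=30.5552), down 198.5233 (V=122.9115). Price 56.6859; hedge Δ=-0.5452, bond B=200.9926.
  t=1,j=0: stock 102.7500 → up 142.8225 (V=136.6860), down 77.0625 (V=202.4460). Price 140.3009; hedge Δ=-1.0000, bond B=243.0509.
  t=1,j=1: stock 190.4300 → up 264.6977 (V=56.6859), down 142.8225 (V=136.6860). Price 75.3791; hedge Δ=-0.6564, bond B=200.3792.
  t=0,j=0: stock 137.0000 → up 190.4300 (V=75.3791), down 102.7500 (V=140.3009). Price 86.7172; hedge Δ=-0.7404, bond B=188.1575.
Self-financing check: at every node Δ·S+B equals the discounted successor values.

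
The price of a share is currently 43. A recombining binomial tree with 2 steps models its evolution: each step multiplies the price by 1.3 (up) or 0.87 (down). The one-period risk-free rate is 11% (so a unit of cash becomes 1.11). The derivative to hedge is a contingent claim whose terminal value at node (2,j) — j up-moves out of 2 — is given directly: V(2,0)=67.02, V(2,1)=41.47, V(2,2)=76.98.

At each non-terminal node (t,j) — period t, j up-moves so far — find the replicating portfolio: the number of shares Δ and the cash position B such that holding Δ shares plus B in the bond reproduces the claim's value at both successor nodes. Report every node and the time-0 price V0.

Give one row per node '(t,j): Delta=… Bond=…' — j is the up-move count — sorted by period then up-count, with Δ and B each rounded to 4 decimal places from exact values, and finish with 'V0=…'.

(0,0): Delta=0.4156 Bond=28.8135
(1,0): Delta=-1.5883 Bond=106.9497
(1,1): Delta=1.4773 Bond=-27.3656
V0=46.6849

Risk-neutral probability p* = (R−d)/(u−d) = (1.11−0.87)/(1.3−0.87) = 0.5581.
Payoff layer (t=2): V(2,0)=67.0200, V(2,1)=41.4700, V(2,2)=76.9800
  t=1,j=0: stock 37.4100 → up 48.6330 (V=41.4700), down 32.5467 (V=67.0200). Price 47.5311; hedge Δ=-1.5883, bond B=106.9497.
  t=1,j=1: stock 55.9000 → up 72.6700 (V=76.9800), down 48.6330 (V=41.4700). Price 55.2158; hedge Δ=1.4773, bond B=-27.3656.
  t=0,j=0: stock 43.0000 → up 55.9000 (V=55.2158), down 37.4100 (V=47.5311). Price 46.6849; hedge Δ=0.4156, bond B=28.8135.
Each (Δ,B) replicates both successor values, so the strategy is self-financing and V0 is arbitrage-free.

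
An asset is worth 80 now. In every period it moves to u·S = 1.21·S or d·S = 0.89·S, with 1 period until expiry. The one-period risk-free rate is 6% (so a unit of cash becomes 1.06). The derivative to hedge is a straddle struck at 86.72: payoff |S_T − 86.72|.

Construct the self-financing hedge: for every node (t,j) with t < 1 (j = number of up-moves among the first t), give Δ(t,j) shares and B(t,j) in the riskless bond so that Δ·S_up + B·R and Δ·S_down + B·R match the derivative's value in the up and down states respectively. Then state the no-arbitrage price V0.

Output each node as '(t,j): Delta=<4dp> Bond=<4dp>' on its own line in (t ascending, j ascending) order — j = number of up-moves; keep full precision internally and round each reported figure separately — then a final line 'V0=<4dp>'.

(0,0): Delta=-0.2125 Bond=28.9151
V0=11.9151

The replicating-portfolio and risk-neutral prices coincide; use p* = (1.06−0.89)/(1.21−0.89) = 0.5313 for the latter.
At expiry t=1: V(1,0)=15.5200, V(1,1)=10.0800
  t=0,j=0: stock 80.0000 → up 96.8000 (V=10.0800), down 71.2000 (V=15.5200). Price 11.9151; hedge Δ=-0.2125, bond B=28.9151.
Self-financing check: at every node Δ·S+B equals the discounted successor values.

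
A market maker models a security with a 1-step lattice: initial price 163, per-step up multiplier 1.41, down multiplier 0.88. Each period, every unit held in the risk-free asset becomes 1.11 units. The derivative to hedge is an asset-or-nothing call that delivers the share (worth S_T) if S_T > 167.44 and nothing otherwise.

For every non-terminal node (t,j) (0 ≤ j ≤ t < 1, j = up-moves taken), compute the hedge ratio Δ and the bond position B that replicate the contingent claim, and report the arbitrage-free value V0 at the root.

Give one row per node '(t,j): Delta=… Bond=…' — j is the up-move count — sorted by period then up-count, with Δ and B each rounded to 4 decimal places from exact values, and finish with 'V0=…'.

(0,0): Delta=2.6604 Bond=-343.7879
V0=89.8536

Under the risk-neutral measure, an up-move has probability p* = (R−d)/(u−d) = 0.4340 and values discount at R = 1.11.
Payoff layer (t=1): V(1,0)=0.0000, V(1,1)=229.8300
(0,0): S=163.0000. Δ = (V_up−V_dn)/(S_up−S_dn) = (229.8300−0.0000)/(229.8300−143.4400) = 2.6604. V = [p*·229.8300 + (1−p*)·0.0000]/1.11 = 89.8536. B = V − Δ·S = -343.7879.
Each (Δ,B) replicates both successor values, so the strategy is self-financing and V0 is arbitrage-free.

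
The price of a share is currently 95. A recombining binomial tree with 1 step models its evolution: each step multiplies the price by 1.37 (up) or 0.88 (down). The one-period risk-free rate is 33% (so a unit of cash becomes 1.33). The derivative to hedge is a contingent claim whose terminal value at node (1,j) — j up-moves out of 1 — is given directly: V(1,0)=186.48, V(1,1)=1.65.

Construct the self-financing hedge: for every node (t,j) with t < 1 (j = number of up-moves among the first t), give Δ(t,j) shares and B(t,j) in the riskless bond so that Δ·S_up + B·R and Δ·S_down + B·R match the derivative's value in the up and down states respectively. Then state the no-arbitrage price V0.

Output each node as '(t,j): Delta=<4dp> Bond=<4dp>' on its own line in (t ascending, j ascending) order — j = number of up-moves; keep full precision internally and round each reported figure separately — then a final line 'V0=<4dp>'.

Risk-neutral probability p* = (R−d)/(u−d) = (1.33−0.88)/(1.37−0.88) = 0.9184.
At expiry t=1: V(1,0)=186.4800, V(1,1)=1.6500
  t=0,j=0: stock 95.0000 → up 130.1500 (V=1.6500), down 83.6000 (V=186.4800). Price 12.5851; hedge Δ=-3.9706, bond B=389.7892.
Self-financing check: at every node Δ·S+B equals the discounted successor values.

(0,0): Delta=-3.9706 Bond=389.7892
V0=12.5851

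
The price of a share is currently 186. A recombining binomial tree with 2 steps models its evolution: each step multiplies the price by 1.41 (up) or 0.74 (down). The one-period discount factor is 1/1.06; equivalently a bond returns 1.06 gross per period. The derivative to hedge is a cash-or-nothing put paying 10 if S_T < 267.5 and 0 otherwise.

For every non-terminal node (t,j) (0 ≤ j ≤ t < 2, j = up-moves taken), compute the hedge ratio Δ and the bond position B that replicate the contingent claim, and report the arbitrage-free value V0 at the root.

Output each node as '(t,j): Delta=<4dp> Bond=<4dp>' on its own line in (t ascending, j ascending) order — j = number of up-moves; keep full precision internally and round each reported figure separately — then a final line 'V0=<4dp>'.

Risk-neutral probability p* = (R−d)/(u−d) = (1.06−0.74)/(1.41−0.74) = 0.4776.
At expiry t=2: V(2,0)=10.0000, V(2,1)=10.0000, V(2,2)=0.0000
Node (1,0) S=137.6400: V=(p*·10.0000+(1−p*)·10.0000)/1.06=9.4340; Δ=(10.0000−10.0000)/(194.0724−101.8536)=0.0000; B=V−Δ·S=9.4340
Node (1,1) S=262.2600: V=(p*·0.0000+(1−p*)·10.0000)/1.06=4.9282; Δ=(0.0000−10.0000)/(369.7866−194.0724)=-0.0569; B=V−Δ·S=19.8536
Node (0,0) S=186.0000: V=(p*·4.9282+(1−p*)·9.4340)/1.06=6.8698; Δ=(4.9282−9.4340)/(262.2600−137.6400)=-0.0362; B=V−Δ·S=13.5948
Root portfolio cost Δ·186+B reproduces V0=6.8698.

(0,0): Delta=-0.0362 Bond=13.5948
(1,0): Delta=0.0000 Bond=9.4340
(1,1): Delta=-0.0569 Bond=19.8536
V0=6.8698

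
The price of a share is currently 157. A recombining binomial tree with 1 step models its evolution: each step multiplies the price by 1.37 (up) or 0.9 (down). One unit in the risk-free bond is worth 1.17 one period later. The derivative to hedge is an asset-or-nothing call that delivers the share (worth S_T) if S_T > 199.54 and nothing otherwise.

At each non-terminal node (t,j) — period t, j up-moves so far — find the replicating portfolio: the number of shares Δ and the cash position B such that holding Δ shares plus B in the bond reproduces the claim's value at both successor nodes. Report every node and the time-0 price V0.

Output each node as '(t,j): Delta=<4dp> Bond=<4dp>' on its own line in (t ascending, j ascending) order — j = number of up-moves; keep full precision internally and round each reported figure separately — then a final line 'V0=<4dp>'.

No-arbitrage ⇒ martingale measure with p* = (R−d)/(u−d) = 0.5745.
Payoff layer (t=1): V(1,0)=0.0000, V(1,1)=215.0900
Node (0,0) S=157.0000: V=(p*·215.0900+(1−p*)·0.0000)/1.17=105.6088; Δ=(215.0900−0.0000)/(215.0900−141.3000)=2.9149; B=V−Δ·S=-352.0295
Each (Δ,B) replicates both successor values, so the strategy is self-financing and V0 is arbitrage-free.

(0,0): Delta=2.9149 Bond=-352.0295
V0=105.6088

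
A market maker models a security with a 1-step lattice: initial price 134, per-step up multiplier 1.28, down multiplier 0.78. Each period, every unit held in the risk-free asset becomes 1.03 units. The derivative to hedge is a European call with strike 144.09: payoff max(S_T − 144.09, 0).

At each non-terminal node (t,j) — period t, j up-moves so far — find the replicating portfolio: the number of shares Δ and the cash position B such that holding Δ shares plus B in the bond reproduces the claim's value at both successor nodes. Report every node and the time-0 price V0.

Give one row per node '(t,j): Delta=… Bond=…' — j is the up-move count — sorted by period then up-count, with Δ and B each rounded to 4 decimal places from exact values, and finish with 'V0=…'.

The replicating-portfolio and risk-neutral prices coincide; use p* = (1.03−0.78)/(1.28−0.78) = 0.5000 for the latter.
Payoff layer (t=1): V(1,0)=0.0000, V(1,1)=27.4300
  t=0,j=0: stock 134.0000 → up 171.5200 (V=27.4300), down 104.5200 (V=0.0000). Price 13.3155; hedge Δ=0.4094, bond B=-41.5445.
The time-0 hedge costs 13.3155, which is the no-arbitrage price.

(0,0): Delta=0.4094 Bond=-41.5445
V0=13.3155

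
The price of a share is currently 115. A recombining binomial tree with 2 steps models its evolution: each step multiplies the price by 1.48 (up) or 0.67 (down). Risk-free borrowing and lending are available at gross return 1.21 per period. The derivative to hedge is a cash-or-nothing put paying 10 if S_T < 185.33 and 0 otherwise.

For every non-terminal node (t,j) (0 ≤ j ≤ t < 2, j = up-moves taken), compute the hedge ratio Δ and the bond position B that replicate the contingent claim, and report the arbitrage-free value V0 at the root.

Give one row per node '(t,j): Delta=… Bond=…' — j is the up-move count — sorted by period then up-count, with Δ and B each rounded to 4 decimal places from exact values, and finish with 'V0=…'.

(0,0): Delta=-0.0591 Bond=10.5965
(1,0): Delta=0.0000 Bond=8.2645
(1,1): Delta=-0.0725 Bond=15.1005
V0=3.7945

Under the risk-neutral measure, an up-move has probability p* = (R−d)/(u−d) = 0.6667 and values discount at R = 1.21.
Terminal values V(2,·): V(2,0)=10.0000, V(2,1)=10.0000, V(2,2)=0.0000
Node (1,0) S=77.0500: V=(p*·10.0000+(1−p*)·10.0000)/1.21=8.2645; Δ=(10.0000−10.0000)/(114.0340−51.6235)=0.0000; B=V−Δ·S=8.2645
Node (1,1) S=170.2000: V=(p*·0.0000+(1−p*)·10.0000)/1.21=2.7548; Δ=(0.0000−10.0000)/(251.8960−114.0340)=-0.0725; B=V−Δ·S=15.1005
Node (0,0) S=115.0000: V=(p*·2.7548+(1−p*)·8.2645)/1.21=3.7945; Δ=(2.7548−8.2645)/(170.2000−77.0500)=-0.0591; B=V−Δ·S=10.5965
Self-financing check: at every node Δ·S+B equals the discounted successor values.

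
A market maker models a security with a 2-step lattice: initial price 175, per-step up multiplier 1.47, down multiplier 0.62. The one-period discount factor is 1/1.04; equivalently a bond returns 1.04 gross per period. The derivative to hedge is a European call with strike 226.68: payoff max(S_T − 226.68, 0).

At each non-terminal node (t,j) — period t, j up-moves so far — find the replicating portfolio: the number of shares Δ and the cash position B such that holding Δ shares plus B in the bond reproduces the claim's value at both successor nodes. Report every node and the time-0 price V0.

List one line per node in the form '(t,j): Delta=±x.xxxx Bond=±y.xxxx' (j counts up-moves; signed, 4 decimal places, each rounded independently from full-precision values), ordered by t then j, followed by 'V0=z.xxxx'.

The replicating-portfolio and risk-neutral prices coincide; use p* = (1.04−0.62)/(1.47−0.62) = 0.4941 for the latter.
At expiry t=2: V(2,0)=0.0000, V(2,1)=0.0000, V(2,2)=151.4775
(1,0): S=108.5000. Δ = (V_up−V_dn)/(S_up−S_dn) = (0.0000−0.0000)/(159.4950−67.2700) = 0.0000. V = [p*·0.0000 + (1−p*)·0.0000]/1.04 = 0.0000. B = V − Δ·S = 0.0000.
(1,1): S=257.2500. Δ = (V_up−V_dn)/(S_up−S_dn) = (151.4775−0.0000)/(378.1575−159.4950) = 0.6927. V = [p*·151.4775 + (1−p*)·0.0000]/1.04 = 71.9689. B = V − Δ·S = -106.2399.
(0,0): S=175.0000. Δ = (V_up−V_dn)/(S_up−S_dn) = (71.9689−0.0000)/(257.2500−108.5000) = 0.4838. V = [p*·71.9689 + (1−p*)·0.0000]/1.04 = 34.1934. B = V − Δ·S = -50.4760.
Check: Δ(0,0)·S0 + B(0,0) = 34.1934 = V0.

(0,0): Delta=0.4838 Bond=-50.4760
(1,0): Delta=0.0000 Bond=0.0000
(1,1): Delta=0.6927 Bond=-106.2399
V0=34.1934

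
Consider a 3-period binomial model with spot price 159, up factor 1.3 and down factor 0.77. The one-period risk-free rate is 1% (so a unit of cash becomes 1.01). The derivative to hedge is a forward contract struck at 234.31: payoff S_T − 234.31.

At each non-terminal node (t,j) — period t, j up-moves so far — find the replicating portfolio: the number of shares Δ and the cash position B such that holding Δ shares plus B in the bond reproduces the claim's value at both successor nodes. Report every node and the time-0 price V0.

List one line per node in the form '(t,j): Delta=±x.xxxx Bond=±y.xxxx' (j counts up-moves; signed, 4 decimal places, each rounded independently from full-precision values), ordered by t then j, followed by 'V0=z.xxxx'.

Since d<R<u, set p* = (R−d)/(u−d) = 0.4528; price each node as the discounted p*-expectation of its children.
At expiry t=3: V(3,0)=-161.7213, V(3,1)=-111.7576, V(3,2)=-27.4033, V(3,3)=115.0130
(2,0): S=94.2711. Δ = (V_up−V_dn)/(S_up−S_dn) = (-111.7576−-161.7213)/(122.5524−72.5887) = 1.0000. V = [p*·-111.7576 + (1−p*)·-161.7213]/1.01 = -137.7190. B = V − Δ·S = -231.9901.
(2,1): S=159.1590. Δ = (V_up−V_dn)/(S_up−S_dn) = (-27.4033−-111.7576)/(206.9067−122.5524) = 1.0000. V = [p*·-27.4033 + (1−p*)·-111.7576]/1.01 = -72.8311. B = V − Δ·S = -231.9901.
(2,2): S=268.7100. Δ = (V_up−V_dn)/(S_up−S_dn) = (115.0130−-27.4033)/(349.3230−206.9067) = 1.0000. V = [p*·115.0130 + (1−p*)·-27.4033]/1.01 = 36.7199. B = V − Δ·S = -231.9901.
(1,0): S=122.4300. Δ = (V_up−V_dn)/(S_up−S_dn) = (-72.8311−-137.7190)/(159.1590−94.2711) = 1.0000. V = [p*·-72.8311 + (1−p*)·-137.7190]/1.01 = -107.2632. B = V − Δ·S = -229.6932.
(1,1): S=206.7000. Δ = (V_up−V_dn)/(S_up−S_dn) = (36.7199−-72.8311)/(268.7100−159.1590) = 1.0000. V = [p*·36.7199 + (1−p*)·-72.8311]/1.01 = -22.9932. B = V − Δ·S = -229.6932.
(0,0): S=159.0000. Δ = (V_up−V_dn)/(S_up−S_dn) = (-22.9932−-107.2632)/(206.7000−122.4300) = 1.0000. V = [p*·-22.9932 + (1−p*)·-107.2632]/1.01 = -68.4190. B = V − Δ·S = -227.4190.
The time-0 hedge costs -68.4190, which is the no-arbitrage price.

(0,0): Delta=1.0000 Bond=-227.4190
(1,0): Delta=1.0000 Bond=-229.6932
(1,1): Delta=1.0000 Bond=-229.6932
(2,0): Delta=1.0000 Bond=-231.9901
(2,1): Delta=1.0000 Bond=-231.9901
(2,2): Delta=1.0000 Bond=-231.9901
V0=-68.4190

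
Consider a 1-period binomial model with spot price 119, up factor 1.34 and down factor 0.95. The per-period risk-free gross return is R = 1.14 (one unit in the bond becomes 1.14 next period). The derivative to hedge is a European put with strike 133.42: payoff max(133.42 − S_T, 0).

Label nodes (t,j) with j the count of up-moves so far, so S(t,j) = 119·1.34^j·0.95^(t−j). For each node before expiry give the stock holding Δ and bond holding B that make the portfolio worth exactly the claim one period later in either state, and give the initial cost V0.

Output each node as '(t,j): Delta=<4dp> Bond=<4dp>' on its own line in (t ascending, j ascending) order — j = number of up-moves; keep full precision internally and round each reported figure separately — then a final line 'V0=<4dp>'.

(0,0): Delta=-0.4389 Bond=61.3941
V0=9.1633

Risk-neutral probability p* = (R−d)/(u−d) = (1.14−0.95)/(1.34−0.95) = 0.4872.
Terminal payoffs: V(1,0)=20.3700, V(1,1)=0.0000
Node (0,0) S=119.0000: V=(p*·0.0000+(1−p*)·20.3700)/1.14=9.1633; Δ=(0.0000−20.3700)/(159.4600−113.0500)=-0.4389; B=V−Δ·S=61.3941
Root portfolio cost Δ·119+B reproduces V0=9.1633.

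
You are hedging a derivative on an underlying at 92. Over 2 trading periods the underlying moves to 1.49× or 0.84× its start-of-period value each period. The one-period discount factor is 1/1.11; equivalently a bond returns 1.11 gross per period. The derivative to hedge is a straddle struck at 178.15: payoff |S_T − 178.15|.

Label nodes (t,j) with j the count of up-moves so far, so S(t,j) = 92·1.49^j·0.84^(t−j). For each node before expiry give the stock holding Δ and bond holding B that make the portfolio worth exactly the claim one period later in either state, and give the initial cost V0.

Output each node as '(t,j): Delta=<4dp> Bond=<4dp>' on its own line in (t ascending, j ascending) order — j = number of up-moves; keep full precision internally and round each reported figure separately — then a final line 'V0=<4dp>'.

The replicating-portfolio and risk-neutral prices coincide; use p* = (1.11−0.84)/(1.49−0.84) = 0.4154 for the latter.
Terminal values V(2,·): V(2,0)=113.2348, V(2,1)=63.0028, V(2,2)=26.0992
  t=1,j=0: stock 77.2800 → up 115.1472 (V=63.0028), down 64.9152 (V=113.2348). Price 83.2155; hedge Δ=-1.0000, bond B=160.4955.
  t=1,j=1: stock 137.0800 → up 204.2492 (V=26.0992), down 115.1472 (V=63.0028). Price 42.9492; hedge Δ=-0.4142, bond B=99.7240.
  t=0,j=0: stock 92.0000 → up 137.0800 (V=42.9492), down 77.2800 (V=83.2155). Price 59.9004; hedge Δ=-0.6733, bond B=121.8486.
Each (Δ,B) replicates both successor values, so the strategy is self-financing and V0 is arbitrage-free.

(0,0): Delta=-0.6733 Bond=121.8486
(1,0): Delta=-1.0000 Bond=160.4955
(1,1): Delta=-0.4142 Bond=99.7240
V0=59.9004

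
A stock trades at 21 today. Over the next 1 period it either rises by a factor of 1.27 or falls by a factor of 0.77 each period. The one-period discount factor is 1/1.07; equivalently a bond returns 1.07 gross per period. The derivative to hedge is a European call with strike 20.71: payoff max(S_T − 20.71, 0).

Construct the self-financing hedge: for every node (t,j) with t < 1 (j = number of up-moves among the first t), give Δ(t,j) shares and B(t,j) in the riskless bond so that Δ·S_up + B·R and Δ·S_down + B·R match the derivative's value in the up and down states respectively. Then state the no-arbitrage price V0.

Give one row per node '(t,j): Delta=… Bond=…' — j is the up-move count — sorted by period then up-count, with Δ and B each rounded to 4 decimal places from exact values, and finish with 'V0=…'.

Risk-neutral probability p* = (R−d)/(u−d) = (1.07−0.77)/(1.27−0.77) = 0.6000.
Terminal values V(1,·): V(1,0)=0.0000, V(1,1)=5.9600
  t=0,j=0: stock 21.0000 → up 26.6700 (V=5.9600), down 16.1700 (V=0.0000). Price 3.3421; hedge Δ=0.5676, bond B=-8.5779.
The time-0 hedge costs 3.3421, which is the no-arbitrage price.

(0,0): Delta=0.5676 Bond=-8.5779
V0=3.3421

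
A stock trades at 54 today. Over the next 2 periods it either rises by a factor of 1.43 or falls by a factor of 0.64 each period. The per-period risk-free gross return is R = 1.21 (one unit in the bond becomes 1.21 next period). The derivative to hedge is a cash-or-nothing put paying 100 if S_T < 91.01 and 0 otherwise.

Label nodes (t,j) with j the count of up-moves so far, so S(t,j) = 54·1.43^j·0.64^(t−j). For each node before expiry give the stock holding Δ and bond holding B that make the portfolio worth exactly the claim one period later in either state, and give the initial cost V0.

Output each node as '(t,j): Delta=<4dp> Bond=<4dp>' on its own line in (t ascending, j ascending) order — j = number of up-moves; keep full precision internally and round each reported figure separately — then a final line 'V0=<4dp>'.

Since d<R<u, set p* = (R−d)/(u−d) = 0.7215; price each node as the discounted p*-expectation of its children.
Payoff layer (t=2): V(2,0)=100.0000, V(2,1)=100.0000, V(2,2)=0.0000
  t=1,j=0: stock 34.5600 → up 49.4208 (V=100.0000), down 22.1184 (V=100.0000). Price 82.6446; hedge Δ=0.0000, bond B=82.6446.
  t=1,j=1: stock 77.2200 → up 110.4246 (V=0.0000), down 49.4208 (V=100.0000). Price 23.0150; hedge Δ=-1.6392, bond B=149.5972.
  t=0,j=0: stock 54.0000 → up 77.2200 (V=23.0150), down 34.5600 (V=82.6446). Price 32.7444; hedge Δ=-1.3978, bond B=108.2250.
Self-financing check: at every node Δ·S+B equals the discounted successor values.

(0,0): Delta=-1.3978 Bond=108.2250
(1,0): Delta=0.0000 Bond=82.6446
(1,1): Delta=-1.6392 Bond=149.5972
V0=32.7444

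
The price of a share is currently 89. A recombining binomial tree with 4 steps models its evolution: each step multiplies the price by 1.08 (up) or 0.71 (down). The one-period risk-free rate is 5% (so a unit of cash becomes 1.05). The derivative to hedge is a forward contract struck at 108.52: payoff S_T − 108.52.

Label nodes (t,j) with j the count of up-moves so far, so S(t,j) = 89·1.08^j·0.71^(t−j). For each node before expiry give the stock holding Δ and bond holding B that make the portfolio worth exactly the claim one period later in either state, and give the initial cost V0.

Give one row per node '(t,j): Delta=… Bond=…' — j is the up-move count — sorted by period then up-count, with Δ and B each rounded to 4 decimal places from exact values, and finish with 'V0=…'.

Under the risk-neutral measure, an up-move has probability p* = (R−d)/(u−d) = 0.9189 and values discount at R = 1.05.
At expiry t=4: V(4,0)=-85.9036, V(4,1)=-74.1176, V(4,2)=-56.1896, V(4,3)=-28.9188, V(4,4)=12.5635
(3,0): S=31.8541. Δ = (V_up−V_dn)/(S_up−S_dn) = (-74.1176−-85.9036)/(34.4024−22.6164) = 1.0000. V = [p*·-74.1176 + (1−p*)·-85.9036]/1.05 = -71.4983. B = V − Δ·S = -103.3524.
(3,1): S=48.4541. Δ = (V_up−V_dn)/(S_up−S_dn) = (-56.1896−-74.1176)/(52.3304−34.4024) = 1.0000. V = [p*·-56.1896 + (1−p*)·-74.1176]/1.05 = -54.8983. B = V − Δ·S = -103.3524.
(3,2): S=73.7048. Δ = (V_up−V_dn)/(S_up−S_dn) = (-28.9188−-56.1896)/(79.6012−52.3304) = 1.0000. V = [p*·-28.9188 + (1−p*)·-56.1896]/1.05 = -29.6476. B = V − Δ·S = -103.3524.
(3,3): S=112.1144. Δ = (V_up−V_dn)/(S_up−S_dn) = (12.5635−-28.9188)/(121.0835−79.6012) = 1.0000. V = [p*·12.5635 + (1−p*)·-28.9188]/1.05 = 8.7620. B = V − Δ·S = -103.3524.
(2,0): S=44.8649. Δ = (V_up−V_dn)/(S_up−S_dn) = (-54.8983−-71.4983)/(48.4541−31.8541) = 1.0000. V = [p*·-54.8983 + (1−p*)·-71.4983]/1.05 = -53.5659. B = V − Δ·S = -98.4308.
(2,1): S=68.2452. Δ = (V_up−V_dn)/(S_up−S_dn) = (-29.6476−-54.8983)/(73.7048−48.4541) = 1.0000. V = [p*·-29.6476 + (1−p*)·-54.8983]/1.05 = -30.1856. B = V − Δ·S = -98.4308.
(2,2): S=103.8096. Δ = (V_up−V_dn)/(S_up−S_dn) = (8.7620−-29.6476)/(112.1144−73.7048) = 1.0000. V = [p*·8.7620 + (1−p*)·-29.6476]/1.05 = 5.3788. B = V − Δ·S = -98.4308.
(1,0): S=63.1900. Δ = (V_up−V_dn)/(S_up−S_dn) = (-30.1856−-53.5659)/(68.2452−44.8649) = 1.0000. V = [p*·-30.1856 + (1−p*)·-53.5659]/1.05 = -30.5537. B = V − Δ·S = -93.7437.
(1,1): S=96.1200. Δ = (V_up−V_dn)/(S_up−S_dn) = (5.3788−-30.1856)/(103.8096−68.2452) = 1.0000. V = [p*·5.3788 + (1−p*)·-30.1856]/1.05 = 2.3763. B = V − Δ·S = -93.7437.
(0,0): S=89.0000. Δ = (V_up−V_dn)/(S_up−S_dn) = (2.3763−-30.5537)/(96.1200−63.1900) = 1.0000. V = [p*·2.3763 + (1−p*)·-30.5537]/1.05 = -0.2797. B = V − Δ·S = -89.2797.
Root portfolio cost Δ·89+B reproduces V0=-0.2797.

(0,0): Delta=1.0000 Bond=-89.2797
(1,0): Delta=1.0000 Bond=-93.7437
(1,1): Delta=1.0000 Bond=-93.7437
(2,0): Delta=1.0000 Bond=-98.4308
(2,1): Delta=1.0000 Bond=-98.4308
(2,2): Delta=1.0000 Bond=-98.4308
(3,0): Delta=1.0000 Bond=-103.3524
(3,1): Delta=1.0000 Bond=-103.3524
(3,2): Delta=1.0000 Bond=-103.3524
(3,3): Delta=1.0000 Bond=-103.3524
V0=-0.2797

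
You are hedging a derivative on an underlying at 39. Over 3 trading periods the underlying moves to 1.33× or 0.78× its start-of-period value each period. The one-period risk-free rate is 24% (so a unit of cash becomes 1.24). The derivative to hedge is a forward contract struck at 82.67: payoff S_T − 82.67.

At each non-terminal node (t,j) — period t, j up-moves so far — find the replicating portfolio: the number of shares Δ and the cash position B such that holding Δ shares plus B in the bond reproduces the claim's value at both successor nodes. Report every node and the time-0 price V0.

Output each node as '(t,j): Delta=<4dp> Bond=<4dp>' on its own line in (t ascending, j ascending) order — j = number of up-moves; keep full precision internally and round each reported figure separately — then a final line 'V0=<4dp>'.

(0,0): Delta=1.0000 Bond=-43.3594
(1,0): Delta=1.0000 Bond=-53.7656
(1,1): Delta=1.0000 Bond=-53.7656
(2,0): Delta=1.0000 Bond=-66.6694
(2,1): Delta=1.0000 Bond=-66.6694
(2,2): Delta=1.0000 Bond=-66.6694
V0=-4.3594

No-arbitrage ⇒ martingale measure with p* = (R−d)/(u−d) = 0.8364.
Terminal payoffs: V(3,0)=-64.1625, V(3,1)=-51.1123, V(3,2)=-28.8601, V(3,3)=9.0828
Node (2,0) S=23.7276: V=(p*·-51.1123+(1−p*)·-64.1625)/1.24=-42.9418; Δ=(-51.1123−-64.1625)/(31.5577−18.5075)=1.0000; B=V−Δ·S=-66.6694
Node (2,1) S=40.4586: V=(p*·-28.8601+(1−p*)·-51.1123)/1.24=-26.2108; Δ=(-28.8601−-51.1123)/(53.8099−31.5577)=1.0000; B=V−Δ·S=-66.6694
Node (2,2) S=68.9871: V=(p*·9.0828+(1−p*)·-28.8601)/1.24=2.3177; Δ=(9.0828−-28.8601)/(91.7528−53.8099)=1.0000; B=V−Δ·S=-66.6694
Node (1,0) S=30.4200: V=(p*·-26.2108+(1−p*)·-42.9418)/1.24=-23.3456; Δ=(-26.2108−-42.9418)/(40.4586−23.7276)=1.0000; B=V−Δ·S=-53.7656
Node (1,1) S=51.8700: V=(p*·2.3177+(1−p*)·-26.2108)/1.24=-1.8956; Δ=(2.3177−-26.2108)/(68.9871−40.4586)=1.0000; B=V−Δ·S=-53.7656
Node (0,0) S=39.0000: V=(p*·-1.8956+(1−p*)·-23.3456)/1.24=-4.3594; Δ=(-1.8956−-23.3456)/(51.8700−30.4200)=1.0000; B=V−Δ·S=-43.3594
Each (Δ,B) replicates both successor values, so the strategy is self-financing and V0 is arbitrage-free.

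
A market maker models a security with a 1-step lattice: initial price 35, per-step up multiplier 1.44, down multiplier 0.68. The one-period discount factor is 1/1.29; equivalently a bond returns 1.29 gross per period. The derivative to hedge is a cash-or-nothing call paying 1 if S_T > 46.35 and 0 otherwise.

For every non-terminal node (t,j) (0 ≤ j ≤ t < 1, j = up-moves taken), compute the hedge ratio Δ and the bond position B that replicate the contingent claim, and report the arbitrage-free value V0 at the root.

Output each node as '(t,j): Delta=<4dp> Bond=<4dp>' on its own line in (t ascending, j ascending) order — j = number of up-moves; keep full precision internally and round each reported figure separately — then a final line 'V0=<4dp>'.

(0,0): Delta=0.0376 Bond=-0.6936
V0=0.6222

The replicating-portfolio and risk-neutral prices coincide; use p* = (1.29−0.68)/(1.44−0.68) = 0.8026 for the latter.
At expiry t=1: V(1,0)=0.0000, V(1,1)=1.0000
(0,0): S=35.0000. Δ = (V_up−V_dn)/(S_up−S_dn) = (1.0000−0.0000)/(50.4000−23.8000) = 0.0376. V = [p*·1.0000 + (1−p*)·0.0000]/1.29 = 0.6222. B = V − Δ·S = -0.6936.
Root portfolio cost Δ·35+B reproduces V0=0.6222.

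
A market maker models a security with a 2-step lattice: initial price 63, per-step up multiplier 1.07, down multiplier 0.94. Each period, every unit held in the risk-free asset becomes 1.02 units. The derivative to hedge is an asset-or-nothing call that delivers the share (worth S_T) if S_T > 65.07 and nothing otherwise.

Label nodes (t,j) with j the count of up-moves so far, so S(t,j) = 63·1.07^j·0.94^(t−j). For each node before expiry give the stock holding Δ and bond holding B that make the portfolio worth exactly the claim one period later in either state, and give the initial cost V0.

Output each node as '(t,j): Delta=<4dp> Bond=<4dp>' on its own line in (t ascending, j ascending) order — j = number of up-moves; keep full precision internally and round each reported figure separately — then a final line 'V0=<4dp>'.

(0,0): Delta=5.3134 Bond=-308.4884
(1,0): Delta=0.0000 Bond=0.0000
(1,1): Delta=8.2308 Bond=-511.3196
V0=26.2543

No-arbitrage ⇒ martingale measure with p* = (R−d)/(u−d) = 0.6154.
Terminal payoffs: V(2,0)=0.0000, V(2,1)=0.0000, V(2,2)=72.1287
(1,0): S=59.2200. Δ = (V_up−V_dn)/(S_up−S_dn) = (0.0000−0.0000)/(63.3654−55.6668) = 0.0000. V = [p*·0.0000 + (1−p*)·0.0000]/1.02 = 0.0000. B = V − Δ·S = 0.0000.
(1,1): S=67.4100. Δ = (V_up−V_dn)/(S_up−S_dn) = (72.1287−0.0000)/(72.1287−63.3654) = 8.2308. V = [p*·72.1287 + (1−p*)·0.0000]/1.02 = 43.5166. B = V − Δ·S = -511.3196.
(0,0): S=63.0000. Δ = (V_up−V_dn)/(S_up−S_dn) = (43.5166−0.0000)/(67.4100−59.2200) = 5.3134. V = [p*·43.5166 + (1−p*)·0.0000]/1.02 = 26.2543. B = V − Δ·S = -308.4884.
Self-financing check: at every node Δ·S+B equals the discounted successor values.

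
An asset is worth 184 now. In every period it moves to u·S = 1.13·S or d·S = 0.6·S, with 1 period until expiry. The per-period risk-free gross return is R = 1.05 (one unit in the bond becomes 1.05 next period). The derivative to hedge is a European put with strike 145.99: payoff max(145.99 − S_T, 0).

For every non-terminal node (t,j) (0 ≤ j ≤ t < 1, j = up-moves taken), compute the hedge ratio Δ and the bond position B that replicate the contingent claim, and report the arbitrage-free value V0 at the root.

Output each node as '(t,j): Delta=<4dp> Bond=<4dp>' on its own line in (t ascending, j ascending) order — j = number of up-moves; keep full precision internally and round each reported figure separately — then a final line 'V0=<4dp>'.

(0,0): Delta=-0.3650 Bond=72.2672
V0=5.1163

Since d<R<u, set p* = (R−d)/(u−d) = 0.8491; price each node as the discounted p*-expectation of its children.
At expiry t=1: V(1,0)=35.5900, V(1,1)=0.0000
Node (0,0) S=184.0000: V=(p*·0.0000+(1−p*)·35.5900)/1.05=5.1163; Δ=(0.0000−35.5900)/(207.9200−110.4000)=-0.3650; B=V−Δ·S=72.2672
Self-financing check: at every node Δ·S+B equals the discounted successor values.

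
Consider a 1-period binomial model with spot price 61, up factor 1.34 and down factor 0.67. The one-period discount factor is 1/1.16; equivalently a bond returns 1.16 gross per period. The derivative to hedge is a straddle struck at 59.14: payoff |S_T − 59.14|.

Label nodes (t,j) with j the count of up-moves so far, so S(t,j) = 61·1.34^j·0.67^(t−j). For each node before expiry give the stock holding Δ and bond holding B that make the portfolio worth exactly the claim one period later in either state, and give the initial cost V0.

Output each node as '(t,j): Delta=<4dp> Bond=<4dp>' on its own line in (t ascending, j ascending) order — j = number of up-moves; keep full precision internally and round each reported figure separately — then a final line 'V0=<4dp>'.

(0,0): Delta=0.1059 Bond=12.0172
V0=18.4799

The replicating-portfolio and risk-neutral prices coincide; use p* = (1.16−0.67)/(1.34−0.67) = 0.7313 for the latter.
Terminal values V(1,·): V(1,0)=18.2700, V(1,1)=22.6000
  t=0,j=0: stock 61.0000 → up 81.7400 (V=22.6000), down 40.8700 (V=18.2700). Price 18.4799; hedge Δ=0.1059, bond B=12.0172.
The time-0 hedge costs 18.4799, which is the no-arbitrage price.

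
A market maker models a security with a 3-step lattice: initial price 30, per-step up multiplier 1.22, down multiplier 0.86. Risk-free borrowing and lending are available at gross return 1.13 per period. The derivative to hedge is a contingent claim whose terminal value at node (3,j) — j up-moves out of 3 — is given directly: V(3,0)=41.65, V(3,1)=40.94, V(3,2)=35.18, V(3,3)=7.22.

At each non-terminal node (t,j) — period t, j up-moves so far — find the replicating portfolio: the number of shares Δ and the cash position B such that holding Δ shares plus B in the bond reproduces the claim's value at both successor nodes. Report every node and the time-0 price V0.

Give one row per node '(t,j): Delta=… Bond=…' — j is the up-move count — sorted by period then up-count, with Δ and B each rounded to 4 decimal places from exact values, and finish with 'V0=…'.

(0,0): Delta=-1.3003 Bond=55.8471
(1,0): Delta=-0.4285 Bond=40.6152
(1,1): Delta=-1.5052 Bond=70.6046
(2,0): Delta=-0.0889 Bond=38.3594
(2,1): Delta=-0.5083 Bond=48.4071
(2,2): Delta=-1.7394 Bond=90.2419
V0=16.8380

Since d<R<u, set p* = (R−d)/(u−d) = 0.7500; price each node as the discounted p*-expectation of its children.
At expiry t=3: V(3,0)=41.6500, V(3,1)=40.9400, V(3,2)=35.1800, V(3,3)=7.2200
  t=2,j=0: stock 22.1880 → up 27.0694 (V=40.9400), down 19.0817 (V=41.6500). Price 36.3872; hedge Δ=-0.0889, bond B=38.3594.
  t=2,j=1: stock 31.4760 → up 38.4007 (V=35.1800), down 27.0694 (V=40.9400). Price 32.4071; hedge Δ=-0.5083, bond B=48.4071.
  t=2,j=2: stock 44.6520 → up 54.4754 (V=7.2200), down 38.4007 (V=35.1800). Price 12.5752; hedge Δ=-1.7394, bond B=90.2419.
  t=1,j=0: stock 25.8000 → up 31.4760 (V=32.4071), down 22.1880 (V=36.3872). Price 29.5594; hedge Δ=-0.4285, bond B=40.6152.
  t=1,j=1: stock 36.6000 → up 44.6520 (V=12.5752), down 31.4760 (V=32.4071). Price 15.5161; hedge Δ=-1.5052, bond B=70.6046.
  t=0,j=0: stock 30.0000 → up 36.6000 (V=15.5161), down 25.8000 (V=29.5594). Price 16.8380; hedge Δ=-1.3003, bond B=55.8471.
Self-financing check: at every node Δ·S+B equals the discounted successor values.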